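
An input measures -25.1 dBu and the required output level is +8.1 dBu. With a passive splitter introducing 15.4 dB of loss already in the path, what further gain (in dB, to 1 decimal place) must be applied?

48.6 dB

The required make-up gain is the shortfall in the dB sum.
G = +8.1 − (-25.1) + 15.4 = 48.6 dB.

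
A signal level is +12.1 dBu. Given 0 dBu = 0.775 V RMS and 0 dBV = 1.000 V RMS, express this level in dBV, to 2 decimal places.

The offset between the scales is 20·log₁₀(0.775/1.000) = −2.214 dB.
So dBV = +12.1 − 2.214 = +9.89 dBV.

+9.89 dBV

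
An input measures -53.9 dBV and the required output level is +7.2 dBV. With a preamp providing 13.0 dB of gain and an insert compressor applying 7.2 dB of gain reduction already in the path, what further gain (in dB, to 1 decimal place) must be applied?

The required make-up gain is the shortfall in the dB sum.
G = +7.2 − (-53.9) − 13.0 + 7.2 = 55.3 dB.

55.3 dB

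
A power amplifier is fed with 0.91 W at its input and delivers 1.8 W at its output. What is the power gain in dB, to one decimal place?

Power ratio → dB uses the 10·log₁₀ form:
10·log₁₀(1.8/0.91) = 10·log₁₀(1.978) = 3.0 dB.

3.0 dB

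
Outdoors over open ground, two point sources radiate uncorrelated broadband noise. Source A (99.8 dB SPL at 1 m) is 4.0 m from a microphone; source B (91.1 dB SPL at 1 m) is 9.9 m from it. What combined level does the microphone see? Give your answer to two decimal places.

87.85 dB SPL

At the listener: L_A = 99.8 − 20·log₁₀(4.0) = 87.759 dB; L_B = 91.1 − 20·log₁₀(9.9) = 71.187 dB.
Combined: 10·log₁₀(10^(87.759/10)+10^(71.187/10)) = 87.85 dB SPL.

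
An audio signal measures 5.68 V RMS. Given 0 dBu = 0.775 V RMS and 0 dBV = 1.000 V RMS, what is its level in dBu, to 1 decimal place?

dBu = 20·log₁₀(V / 0.775 V).
20·log₁₀(5.68/0.775) = +17.3 dBu.

+17.3 dBu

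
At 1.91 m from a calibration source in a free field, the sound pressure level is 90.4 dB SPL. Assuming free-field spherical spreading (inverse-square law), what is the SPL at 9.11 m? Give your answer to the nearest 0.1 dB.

For a point source in a free field, ΔL = −20·log₁₀(d₂/d₁).
ΔL = −20·log₁₀(9.11/1.91) = -13.57 dB, so L₂ = 90.4 + (-13.57) = 76.8 dB SPL.

76.8 dB SPL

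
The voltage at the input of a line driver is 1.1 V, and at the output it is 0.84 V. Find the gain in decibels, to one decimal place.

Voltage is an amplitude quantity, so gain = 20·log₁₀(V_out/V_in).
20·log₁₀(0.84/1.1) = 20·log₁₀(0.7636) = -2.3 dB.

-2.3 dB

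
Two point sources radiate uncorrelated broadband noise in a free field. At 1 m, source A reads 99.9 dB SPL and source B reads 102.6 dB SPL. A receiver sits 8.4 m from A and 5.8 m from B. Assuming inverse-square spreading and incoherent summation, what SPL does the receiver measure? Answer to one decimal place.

At the listener: L_A = 99.9 − 20·log₁₀(8.4) = 81.41 dB; L_B = 102.6 − 20·log₁₀(5.8) = 87.33 dB.
Combined: 10·log₁₀(10^(81.41/10)+10^(87.33/10)) = 88.3 dB SPL.

88.3 dB SPL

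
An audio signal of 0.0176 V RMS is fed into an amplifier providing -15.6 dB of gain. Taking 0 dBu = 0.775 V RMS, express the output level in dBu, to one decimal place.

Input level: 20·log₁₀(0.0176/0.775) = -32.88 dBu.
Output: -32.88 − 15.6 = -48.5 dBu.

-48.5 dBu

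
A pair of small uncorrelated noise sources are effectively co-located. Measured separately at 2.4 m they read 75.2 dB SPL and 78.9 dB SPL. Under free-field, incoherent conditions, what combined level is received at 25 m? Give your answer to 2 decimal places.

60.09 dB SPL

Combined at 2.4 m: 10·log₁₀(10^(75.2/10)+10^(78.9/10)) = 80.443 dB SPL.
Then apply −20·log₁₀(25/2.4) = -20.355 dB → 60.09 dB SPL.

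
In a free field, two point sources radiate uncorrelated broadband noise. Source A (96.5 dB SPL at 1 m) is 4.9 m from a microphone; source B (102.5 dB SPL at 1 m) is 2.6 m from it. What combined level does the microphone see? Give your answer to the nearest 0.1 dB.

At the listener: L_A = 96.5 − 20·log₁₀(4.9) = 82.70 dB; L_B = 102.5 − 20·log₁₀(2.6) = 94.20 dB.
Combined: 10·log₁₀(10^(82.70/10)+10^(94.20/10)) = 94.5 dB SPL.

94.5 dB SPL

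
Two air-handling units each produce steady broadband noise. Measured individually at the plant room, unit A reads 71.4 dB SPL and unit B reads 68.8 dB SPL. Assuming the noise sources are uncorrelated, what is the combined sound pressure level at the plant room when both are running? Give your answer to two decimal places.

Add the sources as powers (linear), then convert back to dB:
L_total = 10·log₁₀(10^(71.4/10) + 10^(68.8/10)) = 10·log₁₀(21390000) = 73.30 dB SPL.

73.30 dB SPL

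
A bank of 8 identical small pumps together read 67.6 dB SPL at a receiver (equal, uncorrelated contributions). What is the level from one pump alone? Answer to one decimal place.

8 equal incoherent sources add 10·log₁₀(8) = 9.03 dB over one source.
L_one = 67.6 − 9.03 = 58.6 dB SPL.

58.6 dB SPL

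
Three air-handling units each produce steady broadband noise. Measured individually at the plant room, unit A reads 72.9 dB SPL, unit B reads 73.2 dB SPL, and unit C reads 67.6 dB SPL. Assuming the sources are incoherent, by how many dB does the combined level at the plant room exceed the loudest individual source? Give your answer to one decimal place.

Uncorrelated sources add in intensity (power), not in dB.
L_total = 10·log₁₀(10^(72.9/10) + 10^(73.2/10) + 10^(67.6/10)) = 76.64 dB SPL.
Excess over the loudest (73.2 dB): 76.64 − 73.2 = 3.4 dB.

3.4 dB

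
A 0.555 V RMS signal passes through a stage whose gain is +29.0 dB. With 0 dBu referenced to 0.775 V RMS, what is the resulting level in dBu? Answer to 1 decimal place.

Input level: 20·log₁₀(0.555/0.775) = -2.90 dBu.
Output: -2.90 + 29.0 = +26.1 dBu.

+26.1 dBu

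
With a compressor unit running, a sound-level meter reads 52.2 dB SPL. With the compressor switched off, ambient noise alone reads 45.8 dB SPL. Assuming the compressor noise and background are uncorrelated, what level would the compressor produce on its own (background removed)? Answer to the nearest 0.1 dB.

51.1 dB SPL

Subtract intensities: L_src = 10·log₁₀(10^(L_total/10) − 10^(L_bg/10)).
L_src = 10·log₁₀(10^(52.2/10) − 10^(45.8/10)) = 10·log₁₀(127900) = 51.1 dB SPL.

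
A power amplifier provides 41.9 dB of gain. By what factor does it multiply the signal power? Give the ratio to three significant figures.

Power ratio = 10^(dB/10).
10^(41.9/10) = 10^(4.190) = 15500.

15500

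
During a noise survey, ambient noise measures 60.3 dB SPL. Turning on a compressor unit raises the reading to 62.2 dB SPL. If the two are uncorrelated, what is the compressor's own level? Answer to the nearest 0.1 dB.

Remove the background by subtracting linear intensities:
L_src = 10·log₁₀(10^(62.2/10) − 10^(60.3/10)) = 10·log₁₀(588100) = 57.7 dB SPL.

57.7 dB SPL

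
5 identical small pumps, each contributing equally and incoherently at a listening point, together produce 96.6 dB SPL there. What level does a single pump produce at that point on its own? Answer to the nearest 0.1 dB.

5 equal incoherent sources add 10·log₁₀(5) = 6.99 dB over one source.
L_one = 96.6 − 6.99 = 89.6 dB SPL.

89.6 dB SPL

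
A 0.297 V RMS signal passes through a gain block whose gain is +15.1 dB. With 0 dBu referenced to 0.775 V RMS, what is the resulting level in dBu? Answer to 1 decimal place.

+6.8 dBu

Input level: 20·log₁₀(0.297/0.775) = -8.33 dBu.
Output: -8.33 + 15.1 = +6.8 dBu.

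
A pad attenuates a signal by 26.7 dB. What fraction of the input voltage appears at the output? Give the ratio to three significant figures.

Voltage ratio = 10^(dB/20).
10^(-26.7/20) = 10^(-1.335) = 0.0462.

0.0462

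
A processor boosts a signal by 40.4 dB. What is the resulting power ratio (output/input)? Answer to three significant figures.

11000

Power ratio = 10^(dB/10).
10^(40.4/10) = 10^(4.040) = 11000.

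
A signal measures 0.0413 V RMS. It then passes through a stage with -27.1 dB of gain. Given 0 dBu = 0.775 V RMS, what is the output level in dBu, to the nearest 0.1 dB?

Input level: 20·log₁₀(0.0413/0.775) = -25.47 dBu.
Output: -25.47 − 27.1 = -52.6 dBu.

-52.6 dBu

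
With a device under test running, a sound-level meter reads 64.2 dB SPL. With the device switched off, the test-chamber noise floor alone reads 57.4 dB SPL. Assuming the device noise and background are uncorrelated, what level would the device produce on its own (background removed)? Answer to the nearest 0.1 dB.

63.2 dB SPL

Remove the background by subtracting linear intensities:
L_src = 10·log₁₀(10^(64.2/10) − 10^(57.4/10)) = 10·log₁₀(2081000) = 63.2 dB SPL.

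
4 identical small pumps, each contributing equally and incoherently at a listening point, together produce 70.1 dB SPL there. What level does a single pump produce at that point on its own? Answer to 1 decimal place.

64.1 dB SPL

4 equal incoherent sources add 10·log₁₀(4) = 6.02 dB over one source.
L_one = 70.1 − 6.02 = 64.1 dB SPL.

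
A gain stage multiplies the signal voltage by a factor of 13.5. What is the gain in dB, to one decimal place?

For a voltage ratio, dB = 20·log₁₀(V₂/V₁).
20·log₁₀(13.5) = 22.6 dB.

22.6 dB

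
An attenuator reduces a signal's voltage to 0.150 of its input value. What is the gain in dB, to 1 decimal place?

-16.5 dB

Voltage ratio → dB uses the 20·log₁₀ form:
20·log₁₀(0.150) = -16.5 dB.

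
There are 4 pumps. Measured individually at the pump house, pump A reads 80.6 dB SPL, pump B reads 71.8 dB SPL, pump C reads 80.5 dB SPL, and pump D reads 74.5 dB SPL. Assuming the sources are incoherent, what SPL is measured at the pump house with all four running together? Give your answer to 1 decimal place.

84.3 dB SPL

Add the sources as powers (linear), then convert back to dB:
L_total = 10·log₁₀(10^(80.6/10) + 10^(71.8/10) + 10^(80.5/10) + 10^(74.5/10)) = 10·log₁₀(270300000) = 84.3 dB SPL.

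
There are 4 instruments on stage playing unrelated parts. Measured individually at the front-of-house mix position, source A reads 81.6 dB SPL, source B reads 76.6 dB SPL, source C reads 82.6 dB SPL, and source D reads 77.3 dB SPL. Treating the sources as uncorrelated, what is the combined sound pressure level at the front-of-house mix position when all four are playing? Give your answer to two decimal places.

Incoherent sources sum as intensities:
L_total = 10·log₁₀(10^(81.6/10) + 10^(76.6/10) + 10^(82.6/10) + 10^(77.3/10)) = 10·log₁₀(425900000) = 86.29 dB SPL.

86.29 dB SPL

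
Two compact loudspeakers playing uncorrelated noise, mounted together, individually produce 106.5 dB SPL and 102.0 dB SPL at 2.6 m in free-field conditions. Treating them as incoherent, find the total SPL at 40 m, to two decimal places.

Combined at 2.6 m: 10·log₁₀(10^(106.5/10)+10^(102.0/10)) = 107.819 dB SPL.
Then apply −20·log₁₀(40/2.6) = -23.742 dB → 84.08 dB SPL.

84.08 dB SPL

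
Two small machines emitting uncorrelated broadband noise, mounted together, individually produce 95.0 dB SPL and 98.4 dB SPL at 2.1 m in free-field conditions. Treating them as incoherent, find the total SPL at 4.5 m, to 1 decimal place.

Combined at 2.1 m: 10·log₁₀(10^(95.0/10)+10^(98.4/10)) = 100.03 dB SPL.
Then apply −20·log₁₀(4.5/2.1) = -6.62 dB → 93.4 dB SPL.

93.4 dB SPL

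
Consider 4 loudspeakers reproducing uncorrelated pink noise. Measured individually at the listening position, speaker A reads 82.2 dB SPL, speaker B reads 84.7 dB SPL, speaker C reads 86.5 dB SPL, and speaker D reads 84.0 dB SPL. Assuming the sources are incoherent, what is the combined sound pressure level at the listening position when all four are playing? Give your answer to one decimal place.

Add the sources as powers (linear), then convert back to dB:
L_total = 10·log₁₀(10^(82.2/10) + 10^(84.7/10) + 10^(86.5/10) + 10^(84.0/10)) = 10·log₁₀(1159000000) = 90.6 dB SPL.

90.6 dB SPL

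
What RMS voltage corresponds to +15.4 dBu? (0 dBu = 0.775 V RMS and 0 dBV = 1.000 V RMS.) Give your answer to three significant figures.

V = 0.775 V × 10^(+15.4/20).
= 0.775 × 5.888 = 4.56 V.

4.56 V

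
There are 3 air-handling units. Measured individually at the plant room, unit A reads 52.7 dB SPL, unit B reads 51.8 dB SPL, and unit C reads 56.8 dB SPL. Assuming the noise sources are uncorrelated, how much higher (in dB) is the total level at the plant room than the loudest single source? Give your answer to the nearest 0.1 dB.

2.3 dB

Uncorrelated sources add in intensity (power), not in dB.
L_total = 10·log₁₀(10^(52.7/10) + 10^(51.8/10) + 10^(56.8/10)) = 59.12 dB SPL.
Excess over the loudest (56.8 dB): 59.12 − 56.8 = 2.3 dB.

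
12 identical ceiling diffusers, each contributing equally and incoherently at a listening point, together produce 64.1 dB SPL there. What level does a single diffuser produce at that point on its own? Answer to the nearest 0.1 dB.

53.3 dB SPL

12 equal incoherent sources add 10·log₁₀(12) = 10.79 dB over one source.
L_one = 64.1 − 10.79 = 53.3 dB SPL.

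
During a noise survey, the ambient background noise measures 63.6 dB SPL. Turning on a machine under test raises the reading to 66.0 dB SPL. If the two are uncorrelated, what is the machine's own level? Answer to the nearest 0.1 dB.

62.3 dB SPL

Subtract intensities: L_src = 10·log₁₀(10^(L_total/10) − 10^(L_bg/10)).
L_src = 10·log₁₀(10^(66.0/10) − 10^(63.6/10)) = 10·log₁₀(1690000) = 62.3 dB SPL.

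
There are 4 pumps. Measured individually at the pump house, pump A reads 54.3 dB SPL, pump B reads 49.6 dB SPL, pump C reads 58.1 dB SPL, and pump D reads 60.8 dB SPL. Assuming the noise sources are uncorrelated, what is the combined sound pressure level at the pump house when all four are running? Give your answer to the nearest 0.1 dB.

63.4 dB SPL

Uncorrelated sources add in intensity (power), not in dB.
L_total = 10·log₁₀(10^(54.3/10) + 10^(49.6/10) + 10^(58.1/10) + 10^(60.8/10)) = 10·log₁₀(2208000) = 63.4 dB SPL.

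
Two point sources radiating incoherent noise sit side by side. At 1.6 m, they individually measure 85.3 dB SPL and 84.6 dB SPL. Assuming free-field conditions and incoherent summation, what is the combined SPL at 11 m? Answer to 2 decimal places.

Combined at 1.6 m: 10·log₁₀(10^(85.3/10)+10^(84.6/10)) = 87.974 dB SPL.
Then apply −20·log₁₀(11/1.6) = -16.745 dB → 71.23 dB SPL.

71.23 dB SPL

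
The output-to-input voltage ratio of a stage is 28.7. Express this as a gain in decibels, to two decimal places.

29.16 dB

Voltage ratio → dB uses the 20·log₁₀ form:
20·log₁₀(28.7) = 29.16 dB.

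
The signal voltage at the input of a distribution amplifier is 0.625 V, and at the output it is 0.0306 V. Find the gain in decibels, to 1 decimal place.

Voltage is an amplitude quantity, so gain = 20·log₁₀(V_out/V_in).
20·log₁₀(0.0306/0.625) = 20·log₁₀(0.04896) = -26.2 dB.

-26.2 dB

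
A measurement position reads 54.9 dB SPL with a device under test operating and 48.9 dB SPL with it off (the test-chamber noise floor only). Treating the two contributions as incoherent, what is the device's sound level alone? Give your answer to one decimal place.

53.6 dB SPL

Subtract intensities: L_src = 10·log₁₀(10^(L_total/10) − 10^(L_bg/10)).
L_src = 10·log₁₀(10^(54.9/10) − 10^(48.9/10)) = 10·log₁₀(231400) = 53.6 dB SPL.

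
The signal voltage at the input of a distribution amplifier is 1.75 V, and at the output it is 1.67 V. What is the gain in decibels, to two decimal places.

For a voltage ratio, dB = 20·log₁₀(V₂/V₁).
20·log₁₀(1.67/1.75) = 20·log₁₀(0.9543) = -0.41 dB.

-0.41 dB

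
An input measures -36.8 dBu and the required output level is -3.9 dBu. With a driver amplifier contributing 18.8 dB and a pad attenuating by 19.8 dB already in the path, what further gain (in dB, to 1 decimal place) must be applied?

33.9 dB

The required make-up gain is the shortfall in the dB sum.
G = -3.9 − (-36.8) − 18.8 + 19.8 = 33.9 dB.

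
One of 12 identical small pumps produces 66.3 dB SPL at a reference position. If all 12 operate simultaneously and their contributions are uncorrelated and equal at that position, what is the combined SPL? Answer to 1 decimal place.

12 equal incoherent sources raise the level by 10·log₁₀(12) = 10.79 dB.
L_total = 66.3 + 10.79 = 77.1 dB SPL.

77.1 dB SPL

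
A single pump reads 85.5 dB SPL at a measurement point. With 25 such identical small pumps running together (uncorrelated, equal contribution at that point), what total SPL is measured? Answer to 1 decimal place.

25 equal incoherent sources raise the level by 10·log₁₀(25) = 13.98 dB.
L_total = 85.5 + 13.98 = 99.5 dB SPL.

99.5 dB SPL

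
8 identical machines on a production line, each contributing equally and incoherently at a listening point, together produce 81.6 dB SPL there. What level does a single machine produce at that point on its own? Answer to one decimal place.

8 equal incoherent sources add 10·log₁₀(8) = 9.03 dB over one source.
L_one = 81.6 − 9.03 = 72.6 dB SPL.

72.6 dB SPL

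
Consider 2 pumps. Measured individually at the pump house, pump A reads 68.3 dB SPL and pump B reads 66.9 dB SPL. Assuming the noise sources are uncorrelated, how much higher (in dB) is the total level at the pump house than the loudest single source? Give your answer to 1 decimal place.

Add the sources as powers (linear), then convert back to dB:
L_total = 10·log₁₀(10^(68.3/10) + 10^(66.9/10)) = 70.67 dB SPL.
Excess over the loudest (68.3 dB): 70.67 − 68.3 = 2.4 dB.

2.4 dB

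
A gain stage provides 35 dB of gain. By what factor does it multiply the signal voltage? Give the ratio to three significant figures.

56.2

Voltage ratio = 10^(dB/20).
10^(35/20) = 10^(1.750) = 56.2.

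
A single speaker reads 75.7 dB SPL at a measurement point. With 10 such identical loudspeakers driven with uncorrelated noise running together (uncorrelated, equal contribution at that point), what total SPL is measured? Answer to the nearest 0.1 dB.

85.7 dB SPL

10 equal incoherent sources raise the level by 10·log₁₀(10) = 10.00 dB.
L_total = 75.7 + 10.00 = 85.7 dB SPL.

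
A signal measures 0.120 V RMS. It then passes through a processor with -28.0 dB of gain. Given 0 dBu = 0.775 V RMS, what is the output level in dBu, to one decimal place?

-44.2 dBu

Input level: 20·log₁₀(0.120/0.775) = -16.20 dBu.
Output: -16.20 − 28.0 = -44.2 dBu.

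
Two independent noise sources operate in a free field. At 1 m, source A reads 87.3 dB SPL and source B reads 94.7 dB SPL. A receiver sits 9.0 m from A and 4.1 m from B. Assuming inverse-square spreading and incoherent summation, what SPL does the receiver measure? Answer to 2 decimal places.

82.61 dB SPL

At the listener: L_A = 87.3 − 20·log₁₀(9.0) = 68.215 dB; L_B = 94.7 − 20·log₁₀(4.1) = 82.444 dB.
Combined: 10·log₁₀(10^(68.215/10)+10^(82.444/10)) = 82.61 dB SPL.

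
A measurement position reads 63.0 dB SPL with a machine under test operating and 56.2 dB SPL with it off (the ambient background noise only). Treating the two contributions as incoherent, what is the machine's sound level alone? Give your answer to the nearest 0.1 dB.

Remove the background by subtracting linear intensities:
L_src = 10·log₁₀(10^(63.0/10) − 10^(56.2/10)) = 10·log₁₀(1578000) = 62.0 dB SPL.

62.0 dB SPL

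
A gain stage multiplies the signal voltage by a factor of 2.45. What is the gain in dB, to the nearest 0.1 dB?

7.8 dB

Voltage is an amplitude quantity, so gain = 20·log₁₀(V_out/V_in).
20·log₁₀(2.45) = 7.8 dB.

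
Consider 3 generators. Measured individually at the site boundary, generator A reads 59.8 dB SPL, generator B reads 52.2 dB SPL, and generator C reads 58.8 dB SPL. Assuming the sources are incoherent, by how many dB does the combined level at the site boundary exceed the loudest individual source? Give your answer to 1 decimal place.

2.9 dB

Uncorrelated sources add in intensity (power), not in dB.
L_total = 10·log₁₀(10^(59.8/10) + 10^(52.2/10) + 10^(58.8/10)) = 62.74 dB SPL.
Excess over the loudest (59.8 dB): 62.74 − 59.8 = 2.9 dB.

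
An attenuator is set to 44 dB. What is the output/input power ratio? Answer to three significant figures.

Power ratio = 10^(dB/10).
10^(-44/10) = 10^(-4.400) = 0.0000398.

0.0000398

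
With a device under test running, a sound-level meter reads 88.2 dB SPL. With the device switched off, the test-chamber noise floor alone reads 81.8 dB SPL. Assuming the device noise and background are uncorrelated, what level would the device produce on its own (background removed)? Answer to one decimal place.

87.1 dB SPL

Remove the background by subtracting linear intensities:
L_src = 10·log₁₀(10^(88.2/10) − 10^(81.8/10)) = 10·log₁₀(509300000) = 87.1 dB SPL.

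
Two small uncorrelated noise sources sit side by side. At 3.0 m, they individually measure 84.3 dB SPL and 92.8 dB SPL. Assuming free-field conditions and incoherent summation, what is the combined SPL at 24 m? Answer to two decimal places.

75.31 dB SPL

Combined at 3.0 m: 10·log₁₀(10^(84.3/10)+10^(92.8/10)) = 93.374 dB SPL.
Then apply −20·log₁₀(24/3.0) = -18.062 dB → 75.31 dB SPL.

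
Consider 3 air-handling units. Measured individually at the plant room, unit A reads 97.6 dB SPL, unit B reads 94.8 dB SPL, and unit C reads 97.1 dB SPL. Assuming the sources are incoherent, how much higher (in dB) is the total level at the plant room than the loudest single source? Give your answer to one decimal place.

3.8 dB

Uncorrelated sources add in intensity (power), not in dB.
L_total = 10·log₁₀(10^(97.6/10) + 10^(94.8/10) + 10^(97.1/10)) = 101.43 dB SPL.
Excess over the loudest (97.6 dB): 101.43 − 97.6 = 3.8 dB.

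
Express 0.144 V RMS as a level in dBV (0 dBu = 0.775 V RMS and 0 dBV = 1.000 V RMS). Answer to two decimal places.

dBV = 20·log₁₀(V / 1.000 V).
20·log₁₀(0.144/1.000) = -16.83 dBV.

-16.83 dBV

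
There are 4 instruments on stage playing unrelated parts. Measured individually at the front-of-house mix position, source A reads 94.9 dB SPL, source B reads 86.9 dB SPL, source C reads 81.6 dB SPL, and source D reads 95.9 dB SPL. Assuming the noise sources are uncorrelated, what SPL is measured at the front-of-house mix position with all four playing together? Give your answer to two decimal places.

Add the sources as powers (linear), then convert back to dB:
L_total = 10·log₁₀(10^(94.9/10) + 10^(86.9/10) + 10^(81.6/10) + 10^(95.9/10)) = 10·log₁₀(7615000000) = 98.82 dB SPL.

98.82 dB SPL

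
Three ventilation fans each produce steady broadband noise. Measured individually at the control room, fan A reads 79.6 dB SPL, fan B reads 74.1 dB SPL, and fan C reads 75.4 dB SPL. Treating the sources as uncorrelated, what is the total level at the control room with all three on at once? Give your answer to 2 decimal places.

81.81 dB SPL

Add the sources as powers (linear), then convert back to dB:
L_total = 10·log₁₀(10^(79.6/10) + 10^(74.1/10) + 10^(75.4/10)) = 10·log₁₀(151600000) = 81.81 dB SPL.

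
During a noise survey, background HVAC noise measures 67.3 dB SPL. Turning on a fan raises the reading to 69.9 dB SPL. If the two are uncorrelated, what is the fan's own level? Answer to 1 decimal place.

66.4 dB SPL

Remove the background by subtracting linear intensities:
L_src = 10·log₁₀(10^(69.9/10) − 10^(67.3/10)) = 10·log₁₀(4402000) = 66.4 dB SPL.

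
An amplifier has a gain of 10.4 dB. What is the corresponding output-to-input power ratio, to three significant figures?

Power ratio = 10^(dB/10).
10^(10.4/10) = 10^(1.040) = 11.0.

11.0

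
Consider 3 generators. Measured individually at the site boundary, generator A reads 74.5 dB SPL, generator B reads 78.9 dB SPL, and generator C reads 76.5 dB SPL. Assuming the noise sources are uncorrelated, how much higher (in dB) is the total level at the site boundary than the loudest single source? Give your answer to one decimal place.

2.9 dB

Incoherent sources sum as intensities:
L_total = 10·log₁₀(10^(74.5/10) + 10^(78.9/10) + 10^(76.5/10)) = 81.77 dB SPL.
Excess over the loudest (78.9 dB): 81.77 − 78.9 = 2.9 dB.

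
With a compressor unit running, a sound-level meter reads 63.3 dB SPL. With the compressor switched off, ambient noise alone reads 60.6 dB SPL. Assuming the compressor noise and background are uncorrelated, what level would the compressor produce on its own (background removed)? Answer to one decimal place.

Subtract intensities: L_src = 10·log₁₀(10^(L_total/10) − 10^(L_bg/10)).
L_src = 10·log₁₀(10^(63.3/10) − 10^(60.6/10)) = 10·log₁₀(989800) = 60.0 dB SPL.

60.0 dB SPL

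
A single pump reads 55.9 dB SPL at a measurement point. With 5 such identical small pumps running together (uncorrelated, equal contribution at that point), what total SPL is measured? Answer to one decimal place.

62.9 dB SPL

5 equal incoherent sources raise the level by 10·log₁₀(5) = 6.99 dB.
L_total = 55.9 + 6.99 = 62.9 dB SPL.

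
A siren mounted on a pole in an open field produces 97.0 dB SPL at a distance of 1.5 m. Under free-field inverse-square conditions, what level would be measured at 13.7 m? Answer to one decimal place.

77.8 dB SPL

For a point source in a free field, ΔL = −20·log₁₀(d₂/d₁).
ΔL = −20·log₁₀(13.7/1.5) = -19.21 dB, so L₂ = 97.0 + (-19.21) = 77.8 dB SPL.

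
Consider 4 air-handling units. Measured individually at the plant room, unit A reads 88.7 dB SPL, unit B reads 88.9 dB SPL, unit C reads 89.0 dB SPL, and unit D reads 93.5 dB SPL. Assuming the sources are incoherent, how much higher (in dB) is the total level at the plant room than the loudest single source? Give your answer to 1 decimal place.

3.1 dB

Uncorrelated sources add in intensity (power), not in dB.
L_total = 10·log₁₀(10^(88.7/10) + 10^(88.9/10) + 10^(89.0/10) + 10^(93.5/10)) = 96.58 dB SPL.
Excess over the loudest (93.5 dB): 96.58 − 93.5 = 3.1 dB.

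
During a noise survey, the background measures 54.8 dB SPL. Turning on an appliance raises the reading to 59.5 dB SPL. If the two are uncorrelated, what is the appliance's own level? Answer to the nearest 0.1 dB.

Remove the background by subtracting linear intensities:
L_src = 10·log₁₀(10^(59.5/10) − 10^(54.8/10)) = 10·log₁₀(589300) = 57.7 dB SPL.

57.7 dB SPL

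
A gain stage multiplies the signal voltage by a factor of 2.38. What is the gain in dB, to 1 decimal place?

Voltage ratio → dB uses the 20·log₁₀ form:
20·log₁₀(2.38) = 7.5 dB.

7.5 dB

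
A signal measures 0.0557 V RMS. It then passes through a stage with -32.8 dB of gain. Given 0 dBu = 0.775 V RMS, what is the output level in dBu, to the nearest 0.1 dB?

-55.7 dBu

Input level: 20·log₁₀(0.0557/0.775) = -22.87 dBu.
Output: -22.87 − 32.8 = -55.7 dBu.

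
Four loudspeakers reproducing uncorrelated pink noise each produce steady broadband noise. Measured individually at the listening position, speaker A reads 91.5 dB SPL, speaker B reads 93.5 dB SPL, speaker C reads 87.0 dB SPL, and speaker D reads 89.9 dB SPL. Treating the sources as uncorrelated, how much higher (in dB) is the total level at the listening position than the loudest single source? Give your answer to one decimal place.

3.6 dB

Incoherent sources sum as intensities:
L_total = 10·log₁₀(10^(91.5/10) + 10^(93.5/10) + 10^(87.0/10) + 10^(89.9/10)) = 97.10 dB SPL.
Excess over the loudest (93.5 dB): 97.10 − 93.5 = 3.6 dB.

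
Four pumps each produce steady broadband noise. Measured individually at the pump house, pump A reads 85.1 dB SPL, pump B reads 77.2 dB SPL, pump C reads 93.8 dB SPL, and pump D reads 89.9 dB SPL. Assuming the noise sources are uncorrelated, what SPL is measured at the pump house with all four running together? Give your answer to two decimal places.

95.74 dB SPL

Uncorrelated sources add in intensity (power), not in dB.
L_total = 10·log₁₀(10^(85.1/10) + 10^(77.2/10) + 10^(93.8/10) + 10^(89.9/10)) = 10·log₁₀(3752000000) = 95.74 dB SPL.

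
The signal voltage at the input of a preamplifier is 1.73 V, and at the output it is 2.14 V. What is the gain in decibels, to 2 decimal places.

1.85 dB

Voltage ratio → dB uses the 20·log₁₀ form:
20·log₁₀(2.14/1.73) = 20·log₁₀(1.237) = 1.85 dB.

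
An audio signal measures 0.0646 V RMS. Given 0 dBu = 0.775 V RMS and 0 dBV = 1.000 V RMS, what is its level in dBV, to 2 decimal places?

-23.80 dBV

dBV = 20·log₁₀(V / 1.000 V).
20·log₁₀(0.0646/1.000) = -23.80 dBV.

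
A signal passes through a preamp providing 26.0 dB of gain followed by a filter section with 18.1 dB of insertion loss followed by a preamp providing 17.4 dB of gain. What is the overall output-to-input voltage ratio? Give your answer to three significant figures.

Net gain = 26.0 + (−18.1) + 17.4 = 25.3 dB.
Voltage ratio = 10^(25.3/20) = 18.4.

18.4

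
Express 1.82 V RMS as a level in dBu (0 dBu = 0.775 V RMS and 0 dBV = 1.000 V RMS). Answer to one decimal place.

dBu = 20·log₁₀(V / 0.775 V).
20·log₁₀(1.82/0.775) = +7.4 dBu.

+7.4 dBu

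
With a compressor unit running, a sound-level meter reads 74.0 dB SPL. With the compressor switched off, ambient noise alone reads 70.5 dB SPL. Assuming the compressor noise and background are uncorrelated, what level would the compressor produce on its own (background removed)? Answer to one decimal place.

Remove the background by subtracting linear intensities:
L_src = 10·log₁₀(10^(74.0/10) − 10^(70.5/10)) = 10·log₁₀(13900000) = 71.4 dB SPL.

71.4 dB SPL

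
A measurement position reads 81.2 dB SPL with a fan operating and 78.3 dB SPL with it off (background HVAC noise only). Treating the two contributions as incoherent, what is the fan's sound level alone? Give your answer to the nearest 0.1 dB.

78.1 dB SPL

Remove the background by subtracting linear intensities:
L_src = 10·log₁₀(10^(81.2/10) − 10^(78.3/10)) = 10·log₁₀(64220000) = 78.1 dB SPL.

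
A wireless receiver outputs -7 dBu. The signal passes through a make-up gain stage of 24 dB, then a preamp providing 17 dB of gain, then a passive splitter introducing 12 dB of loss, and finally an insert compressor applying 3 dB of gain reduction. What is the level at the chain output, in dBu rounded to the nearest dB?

Cascaded gains and losses add directly in dB.
-7 + 24 + 17 − 12 − 3 = +19 dBu.

+19 dBu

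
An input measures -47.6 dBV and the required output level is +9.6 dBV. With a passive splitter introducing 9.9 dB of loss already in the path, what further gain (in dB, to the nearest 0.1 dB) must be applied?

The required make-up gain is the shortfall in the dB sum.
G = +9.6 − (-47.6) + 9.9 = 67.1 dB.

67.1 dB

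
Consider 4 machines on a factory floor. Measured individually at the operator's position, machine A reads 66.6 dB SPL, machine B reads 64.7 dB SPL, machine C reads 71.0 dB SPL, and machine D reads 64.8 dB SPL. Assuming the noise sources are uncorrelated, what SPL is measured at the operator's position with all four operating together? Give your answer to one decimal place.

73.6 dB SPL

Incoherent sources sum as intensities:
L_total = 10·log₁₀(10^(66.6/10) + 10^(64.7/10) + 10^(71.0/10) + 10^(64.8/10)) = 10·log₁₀(23130000) = 73.6 dB SPL.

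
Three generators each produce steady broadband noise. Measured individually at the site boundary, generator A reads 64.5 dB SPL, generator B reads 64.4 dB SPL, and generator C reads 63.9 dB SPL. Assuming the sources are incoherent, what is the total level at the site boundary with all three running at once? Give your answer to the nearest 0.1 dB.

69.0 dB SPL

Add the sources as powers (linear), then convert back to dB:
L_total = 10·log₁₀(10^(64.5/10) + 10^(64.4/10) + 10^(63.9/10)) = 10·log₁₀(8027000) = 69.0 dB SPL.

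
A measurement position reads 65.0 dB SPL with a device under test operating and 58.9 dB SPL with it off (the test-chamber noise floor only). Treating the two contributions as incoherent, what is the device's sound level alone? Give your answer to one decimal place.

63.8 dB SPL

Subtract intensities: L_src = 10·log₁₀(10^(L_total/10) − 10^(L_bg/10)).
L_src = 10·log₁₀(10^(65.0/10) − 10^(58.9/10)) = 10·log₁₀(2386000) = 63.8 dB SPL.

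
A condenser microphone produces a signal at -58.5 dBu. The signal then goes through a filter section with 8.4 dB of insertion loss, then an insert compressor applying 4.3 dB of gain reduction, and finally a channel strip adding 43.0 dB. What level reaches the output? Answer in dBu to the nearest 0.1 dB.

Cascaded gains and losses add directly in dB.
-58.5 − 8.4 − 4.3 + 43.0 = -28.2 dBu.

-28.2 dBu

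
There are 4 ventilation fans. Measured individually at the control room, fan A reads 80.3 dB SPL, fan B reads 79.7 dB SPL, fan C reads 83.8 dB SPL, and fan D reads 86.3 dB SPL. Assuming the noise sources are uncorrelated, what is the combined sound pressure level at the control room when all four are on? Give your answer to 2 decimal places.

89.38 dB SPL

Add the sources as powers (linear), then convert back to dB:
L_total = 10·log₁₀(10^(80.3/10) + 10^(79.7/10) + 10^(83.8/10) + 10^(86.3/10)) = 10·log₁₀(866900000) = 89.38 dB SPL.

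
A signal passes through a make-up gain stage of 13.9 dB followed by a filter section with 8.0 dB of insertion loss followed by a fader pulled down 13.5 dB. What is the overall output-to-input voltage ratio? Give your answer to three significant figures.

Net gain = 13.9 + (−8.0) + (−13.5) = -7.6 dB.
Voltage ratio = 10^(-7.6/20) = 0.417.

0.417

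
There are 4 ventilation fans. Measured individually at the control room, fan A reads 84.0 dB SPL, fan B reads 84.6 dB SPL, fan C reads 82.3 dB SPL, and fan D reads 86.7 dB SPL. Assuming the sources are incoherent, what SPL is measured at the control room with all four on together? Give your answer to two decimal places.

Incoherent sources sum as intensities:
L_total = 10·log₁₀(10^(84.0/10) + 10^(84.6/10) + 10^(82.3/10) + 10^(86.7/10)) = 10·log₁₀(1177000000) = 90.71 dB SPL.

90.71 dB SPL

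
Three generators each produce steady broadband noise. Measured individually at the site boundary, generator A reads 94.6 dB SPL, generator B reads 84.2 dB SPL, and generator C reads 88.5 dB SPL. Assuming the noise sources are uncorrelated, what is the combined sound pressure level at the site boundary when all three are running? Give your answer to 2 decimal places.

Incoherent sources sum as intensities:
L_total = 10·log₁₀(10^(94.6/10) + 10^(84.2/10) + 10^(88.5/10)) = 10·log₁₀(3855000000) = 95.86 dB SPL.

95.86 dB SPL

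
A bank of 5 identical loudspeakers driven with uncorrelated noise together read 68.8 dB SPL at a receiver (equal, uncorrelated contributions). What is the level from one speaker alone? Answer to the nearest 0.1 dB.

61.8 dB SPL

5 equal incoherent sources add 10·log₁₀(5) = 6.99 dB over one source.
L_one = 68.8 − 6.99 = 61.8 dB SPL.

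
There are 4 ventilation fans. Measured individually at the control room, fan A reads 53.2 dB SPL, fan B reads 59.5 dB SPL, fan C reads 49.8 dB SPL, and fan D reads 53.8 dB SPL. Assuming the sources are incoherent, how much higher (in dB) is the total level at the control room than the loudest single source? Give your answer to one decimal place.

Uncorrelated sources add in intensity (power), not in dB.
L_total = 10·log₁₀(10^(53.2/10) + 10^(59.5/10) + 10^(49.8/10) + 10^(53.8/10)) = 61.57 dB SPL.
Excess over the loudest (59.5 dB): 61.57 − 59.5 = 2.1 dB.

2.1 dB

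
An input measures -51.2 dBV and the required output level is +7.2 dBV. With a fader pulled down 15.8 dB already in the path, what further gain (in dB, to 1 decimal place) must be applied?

74.2 dB

The required make-up gain is the shortfall in the dB sum.
G = +7.2 − (-51.2) + 15.8 = 74.2 dB.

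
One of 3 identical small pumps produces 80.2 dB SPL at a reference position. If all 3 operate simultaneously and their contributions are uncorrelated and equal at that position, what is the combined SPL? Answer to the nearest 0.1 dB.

3 equal incoherent sources raise the level by 10·log₁₀(3) = 4.77 dB.
L_total = 80.2 + 4.77 = 85.0 dB SPL.

85.0 dB SPL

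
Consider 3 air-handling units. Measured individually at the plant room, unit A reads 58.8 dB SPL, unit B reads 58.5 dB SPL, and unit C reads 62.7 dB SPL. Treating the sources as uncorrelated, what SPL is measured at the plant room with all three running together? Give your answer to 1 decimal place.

Incoherent sources sum as intensities:
L_total = 10·log₁₀(10^(58.8/10) + 10^(58.5/10) + 10^(62.7/10)) = 10·log₁₀(3329000) = 65.2 dB SPL.

65.2 dB SPL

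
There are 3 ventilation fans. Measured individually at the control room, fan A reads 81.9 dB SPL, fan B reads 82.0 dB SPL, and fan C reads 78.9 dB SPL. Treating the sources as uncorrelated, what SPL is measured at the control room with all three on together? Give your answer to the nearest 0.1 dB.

Incoherent sources sum as intensities:
L_total = 10·log₁₀(10^(81.9/10) + 10^(82.0/10) + 10^(78.9/10)) = 10·log₁₀(391000000) = 85.9 dB SPL.

85.9 dB SPL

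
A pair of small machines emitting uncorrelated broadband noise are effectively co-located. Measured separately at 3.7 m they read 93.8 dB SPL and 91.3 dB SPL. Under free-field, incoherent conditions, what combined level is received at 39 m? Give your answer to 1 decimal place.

75.3 dB SPL

Combined at 3.7 m: 10·log₁₀(10^(93.8/10)+10^(91.3/10)) = 95.74 dB SPL.
Then apply −20·log₁₀(39/3.7) = -20.46 dB → 75.3 dB SPL.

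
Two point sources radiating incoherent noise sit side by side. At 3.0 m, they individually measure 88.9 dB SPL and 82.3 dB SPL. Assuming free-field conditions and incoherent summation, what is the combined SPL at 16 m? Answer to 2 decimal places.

Combined at 3.0 m: 10·log₁₀(10^(88.9/10)+10^(82.3/10)) = 89.759 dB SPL.
Then apply −20·log₁₀(16/3.0) = -14.540 dB → 75.22 dB SPL.

75.22 dB SPL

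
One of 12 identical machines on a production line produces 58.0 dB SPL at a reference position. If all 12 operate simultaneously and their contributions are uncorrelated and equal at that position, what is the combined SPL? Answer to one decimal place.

12 equal incoherent sources raise the level by 10·log₁₀(12) = 10.79 dB.
L_total = 58.0 + 10.79 = 68.8 dB SPL.

68.8 dB SPL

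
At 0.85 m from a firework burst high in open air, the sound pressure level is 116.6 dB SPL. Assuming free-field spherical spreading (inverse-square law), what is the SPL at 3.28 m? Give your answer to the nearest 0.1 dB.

Inverse-square spreading gives ΔL = −20·log₁₀(d₂/d₁).
ΔL = −20·log₁₀(3.28/0.85) = -11.73 dB, so L₂ = 116.6 + (-11.73) = 104.9 dB SPL.

104.9 dB SPL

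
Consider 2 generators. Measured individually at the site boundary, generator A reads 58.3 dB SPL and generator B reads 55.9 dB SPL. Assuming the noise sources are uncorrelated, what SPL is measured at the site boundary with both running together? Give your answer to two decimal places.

Incoherent sources sum as intensities:
L_total = 10·log₁₀(10^(58.3/10) + 10^(55.9/10)) = 10·log₁₀(1065000) = 60.27 dB SPL.

60.27 dB SPL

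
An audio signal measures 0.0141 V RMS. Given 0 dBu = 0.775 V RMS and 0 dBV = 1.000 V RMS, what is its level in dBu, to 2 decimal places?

dBu = 20·log₁₀(V / 0.775 V).
20·log₁₀(0.0141/0.775) = -34.80 dBu.

-34.80 dBu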